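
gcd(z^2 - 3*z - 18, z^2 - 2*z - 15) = z + 3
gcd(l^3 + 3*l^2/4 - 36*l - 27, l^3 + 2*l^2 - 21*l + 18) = l + 6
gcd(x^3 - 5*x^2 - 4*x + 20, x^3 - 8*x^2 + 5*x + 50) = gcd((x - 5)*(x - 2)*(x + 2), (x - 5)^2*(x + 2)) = x^2 - 3*x - 10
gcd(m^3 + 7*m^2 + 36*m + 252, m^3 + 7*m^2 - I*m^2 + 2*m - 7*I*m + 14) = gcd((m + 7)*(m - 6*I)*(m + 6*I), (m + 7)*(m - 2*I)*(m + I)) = m + 7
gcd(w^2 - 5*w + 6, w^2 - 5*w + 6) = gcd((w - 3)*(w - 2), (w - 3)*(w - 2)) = w^2 - 5*w + 6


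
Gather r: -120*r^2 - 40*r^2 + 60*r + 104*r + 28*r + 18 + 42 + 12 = -160*r^2 + 192*r + 72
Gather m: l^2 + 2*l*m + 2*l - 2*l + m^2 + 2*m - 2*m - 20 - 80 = l^2 + 2*l*m + m^2 - 100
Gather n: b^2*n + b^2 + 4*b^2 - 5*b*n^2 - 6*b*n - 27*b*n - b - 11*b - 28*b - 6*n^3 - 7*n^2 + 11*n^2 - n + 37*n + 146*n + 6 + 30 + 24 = 5*b^2 - 40*b - 6*n^3 + n^2*(4 - 5*b) + n*(b^2 - 33*b + 182) + 60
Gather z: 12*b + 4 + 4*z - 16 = 12*b + 4*z - 12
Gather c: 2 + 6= 8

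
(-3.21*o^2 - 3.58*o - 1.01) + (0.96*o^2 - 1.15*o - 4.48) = -2.25*o^2 - 4.73*o - 5.49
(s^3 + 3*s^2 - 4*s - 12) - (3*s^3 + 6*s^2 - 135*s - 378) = -2*s^3 - 3*s^2 + 131*s + 366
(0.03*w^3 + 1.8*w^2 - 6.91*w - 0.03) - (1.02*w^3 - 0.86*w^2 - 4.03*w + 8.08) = -0.99*w^3 + 2.66*w^2 - 2.88*w - 8.11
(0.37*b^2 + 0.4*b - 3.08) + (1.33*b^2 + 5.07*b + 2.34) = 1.7*b^2 + 5.47*b - 0.74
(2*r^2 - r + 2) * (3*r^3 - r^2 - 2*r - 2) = 6*r^5 - 5*r^4 + 3*r^3 - 4*r^2 - 2*r - 4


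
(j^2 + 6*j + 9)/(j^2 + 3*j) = (j + 3)/j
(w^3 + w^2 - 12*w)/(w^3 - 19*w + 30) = w*(w + 4)/(w^2 + 3*w - 10)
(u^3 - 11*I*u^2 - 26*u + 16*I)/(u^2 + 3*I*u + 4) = (u^2 - 10*I*u - 16)/(u + 4*I)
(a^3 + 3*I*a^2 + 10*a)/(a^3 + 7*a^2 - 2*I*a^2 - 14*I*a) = (a + 5*I)/(a + 7)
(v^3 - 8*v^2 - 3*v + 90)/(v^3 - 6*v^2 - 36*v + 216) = (v^2 - 2*v - 15)/(v^2 - 36)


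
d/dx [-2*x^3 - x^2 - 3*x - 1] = -6*x^2 - 2*x - 3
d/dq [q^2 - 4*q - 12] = 2*q - 4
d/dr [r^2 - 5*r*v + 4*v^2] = 2*r - 5*v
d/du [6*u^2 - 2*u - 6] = 12*u - 2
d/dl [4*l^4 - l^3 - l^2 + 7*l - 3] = 16*l^3 - 3*l^2 - 2*l + 7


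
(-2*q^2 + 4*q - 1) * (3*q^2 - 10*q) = -6*q^4 + 32*q^3 - 43*q^2 + 10*q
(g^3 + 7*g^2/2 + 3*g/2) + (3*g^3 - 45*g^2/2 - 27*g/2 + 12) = 4*g^3 - 19*g^2 - 12*g + 12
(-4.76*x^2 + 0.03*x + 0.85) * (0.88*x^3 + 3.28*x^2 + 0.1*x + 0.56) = -4.1888*x^5 - 15.5864*x^4 + 0.3704*x^3 + 0.1254*x^2 + 0.1018*x + 0.476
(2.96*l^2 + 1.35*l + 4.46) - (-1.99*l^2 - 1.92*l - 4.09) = 4.95*l^2 + 3.27*l + 8.55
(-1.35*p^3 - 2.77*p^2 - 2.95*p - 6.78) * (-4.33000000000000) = 5.8455*p^3 + 11.9941*p^2 + 12.7735*p + 29.3574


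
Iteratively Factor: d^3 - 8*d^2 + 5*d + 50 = (d - 5)*(d^2 - 3*d - 10) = (d - 5)*(d + 2)*(d - 5)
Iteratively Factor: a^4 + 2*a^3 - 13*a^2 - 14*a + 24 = (a + 4)*(a^3 - 2*a^2 - 5*a + 6) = (a - 1)*(a + 4)*(a^2 - a - 6) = (a - 1)*(a + 2)*(a + 4)*(a - 3)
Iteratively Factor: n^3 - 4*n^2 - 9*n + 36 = (n - 3)*(n^2 - n - 12) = (n - 3)*(n + 3)*(n - 4)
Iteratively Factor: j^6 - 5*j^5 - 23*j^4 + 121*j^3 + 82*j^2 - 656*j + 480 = (j - 2)*(j^5 - 3*j^4 - 29*j^3 + 63*j^2 + 208*j - 240) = (j - 2)*(j - 1)*(j^4 - 2*j^3 - 31*j^2 + 32*j + 240) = (j - 2)*(j - 1)*(j + 3)*(j^3 - 5*j^2 - 16*j + 80) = (j - 4)*(j - 2)*(j - 1)*(j + 3)*(j^2 - j - 20) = (j - 5)*(j - 4)*(j - 2)*(j - 1)*(j + 3)*(j + 4)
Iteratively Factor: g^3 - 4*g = (g - 2)*(g^2 + 2*g) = g*(g - 2)*(g + 2)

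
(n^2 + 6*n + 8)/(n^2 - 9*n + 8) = (n^2 + 6*n + 8)/(n^2 - 9*n + 8)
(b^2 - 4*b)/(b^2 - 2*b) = (b - 4)/(b - 2)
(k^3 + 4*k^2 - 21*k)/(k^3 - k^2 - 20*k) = (-k^2 - 4*k + 21)/(-k^2 + k + 20)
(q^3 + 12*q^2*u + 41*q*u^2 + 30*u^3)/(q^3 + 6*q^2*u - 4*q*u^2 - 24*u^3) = (q^2 + 6*q*u + 5*u^2)/(q^2 - 4*u^2)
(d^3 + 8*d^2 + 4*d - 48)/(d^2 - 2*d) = d + 10 + 24/d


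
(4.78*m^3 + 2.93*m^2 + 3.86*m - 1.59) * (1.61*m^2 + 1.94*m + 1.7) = 7.6958*m^5 + 13.9905*m^4 + 20.0248*m^3 + 9.9095*m^2 + 3.4774*m - 2.703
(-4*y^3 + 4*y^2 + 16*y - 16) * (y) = -4*y^4 + 4*y^3 + 16*y^2 - 16*y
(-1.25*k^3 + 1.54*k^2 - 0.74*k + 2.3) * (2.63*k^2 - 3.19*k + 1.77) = -3.2875*k^5 + 8.0377*k^4 - 9.0713*k^3 + 11.1354*k^2 - 8.6468*k + 4.071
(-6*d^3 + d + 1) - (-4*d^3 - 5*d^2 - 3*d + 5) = -2*d^3 + 5*d^2 + 4*d - 4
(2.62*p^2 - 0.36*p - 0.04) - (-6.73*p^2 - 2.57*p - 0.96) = 9.35*p^2 + 2.21*p + 0.92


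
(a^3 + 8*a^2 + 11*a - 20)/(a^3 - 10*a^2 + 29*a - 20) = (a^2 + 9*a + 20)/(a^2 - 9*a + 20)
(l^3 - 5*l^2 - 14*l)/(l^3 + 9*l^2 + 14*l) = (l - 7)/(l + 7)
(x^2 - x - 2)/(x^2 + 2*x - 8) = (x + 1)/(x + 4)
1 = 1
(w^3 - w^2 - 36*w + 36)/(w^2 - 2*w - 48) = (w^2 - 7*w + 6)/(w - 8)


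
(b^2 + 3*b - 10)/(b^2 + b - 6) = (b + 5)/(b + 3)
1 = 1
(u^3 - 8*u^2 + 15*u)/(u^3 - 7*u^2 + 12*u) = (u - 5)/(u - 4)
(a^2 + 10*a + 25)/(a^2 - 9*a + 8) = (a^2 + 10*a + 25)/(a^2 - 9*a + 8)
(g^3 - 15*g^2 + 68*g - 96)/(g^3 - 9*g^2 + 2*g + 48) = (g - 4)/(g + 2)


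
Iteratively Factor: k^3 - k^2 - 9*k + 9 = (k - 1)*(k^2 - 9) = (k - 3)*(k - 1)*(k + 3)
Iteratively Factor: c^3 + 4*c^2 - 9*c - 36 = (c + 4)*(c^2 - 9) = (c - 3)*(c + 4)*(c + 3)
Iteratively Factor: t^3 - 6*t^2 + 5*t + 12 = (t - 4)*(t^2 - 2*t - 3) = (t - 4)*(t + 1)*(t - 3)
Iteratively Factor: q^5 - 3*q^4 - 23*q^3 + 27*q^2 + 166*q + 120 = (q + 1)*(q^4 - 4*q^3 - 19*q^2 + 46*q + 120) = (q + 1)*(q + 2)*(q^3 - 6*q^2 - 7*q + 60) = (q + 1)*(q + 2)*(q + 3)*(q^2 - 9*q + 20) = (q - 5)*(q + 1)*(q + 2)*(q + 3)*(q - 4)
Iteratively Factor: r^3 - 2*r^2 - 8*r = (r - 4)*(r^2 + 2*r) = (r - 4)*(r + 2)*(r)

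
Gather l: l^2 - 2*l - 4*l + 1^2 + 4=l^2 - 6*l + 5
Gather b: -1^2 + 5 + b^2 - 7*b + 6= b^2 - 7*b + 10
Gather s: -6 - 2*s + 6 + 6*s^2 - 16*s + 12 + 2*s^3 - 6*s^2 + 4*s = 2*s^3 - 14*s + 12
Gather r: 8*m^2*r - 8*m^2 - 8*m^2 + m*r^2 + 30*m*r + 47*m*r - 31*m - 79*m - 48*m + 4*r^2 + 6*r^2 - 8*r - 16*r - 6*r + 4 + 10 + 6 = -16*m^2 - 158*m + r^2*(m + 10) + r*(8*m^2 + 77*m - 30) + 20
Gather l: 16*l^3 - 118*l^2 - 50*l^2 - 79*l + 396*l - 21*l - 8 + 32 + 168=16*l^3 - 168*l^2 + 296*l + 192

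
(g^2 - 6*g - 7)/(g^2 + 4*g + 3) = (g - 7)/(g + 3)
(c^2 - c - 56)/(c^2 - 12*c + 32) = (c + 7)/(c - 4)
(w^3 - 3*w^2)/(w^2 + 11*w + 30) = w^2*(w - 3)/(w^2 + 11*w + 30)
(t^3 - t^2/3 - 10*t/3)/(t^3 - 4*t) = (t + 5/3)/(t + 2)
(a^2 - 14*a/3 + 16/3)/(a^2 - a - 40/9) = 3*(a - 2)/(3*a + 5)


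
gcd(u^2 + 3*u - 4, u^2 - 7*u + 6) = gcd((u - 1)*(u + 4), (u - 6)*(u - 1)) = u - 1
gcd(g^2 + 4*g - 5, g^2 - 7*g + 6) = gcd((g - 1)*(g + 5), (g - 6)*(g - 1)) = g - 1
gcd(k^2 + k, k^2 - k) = k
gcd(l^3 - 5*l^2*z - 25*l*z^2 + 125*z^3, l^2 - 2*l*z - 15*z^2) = -l + 5*z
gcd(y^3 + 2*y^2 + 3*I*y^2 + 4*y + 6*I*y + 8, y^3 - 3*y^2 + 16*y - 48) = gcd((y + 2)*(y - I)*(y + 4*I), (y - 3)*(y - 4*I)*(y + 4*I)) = y + 4*I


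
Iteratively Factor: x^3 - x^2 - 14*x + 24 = (x + 4)*(x^2 - 5*x + 6) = (x - 3)*(x + 4)*(x - 2)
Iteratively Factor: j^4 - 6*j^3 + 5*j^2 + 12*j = (j)*(j^3 - 6*j^2 + 5*j + 12) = j*(j - 4)*(j^2 - 2*j - 3) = j*(j - 4)*(j - 3)*(j + 1)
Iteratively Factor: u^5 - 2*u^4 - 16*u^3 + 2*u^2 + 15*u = (u)*(u^4 - 2*u^3 - 16*u^2 + 2*u + 15) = u*(u + 1)*(u^3 - 3*u^2 - 13*u + 15) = u*(u - 5)*(u + 1)*(u^2 + 2*u - 3) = u*(u - 5)*(u + 1)*(u + 3)*(u - 1)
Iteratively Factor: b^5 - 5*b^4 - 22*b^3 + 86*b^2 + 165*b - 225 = (b + 3)*(b^4 - 8*b^3 + 2*b^2 + 80*b - 75) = (b - 5)*(b + 3)*(b^3 - 3*b^2 - 13*b + 15) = (b - 5)*(b + 3)^2*(b^2 - 6*b + 5) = (b - 5)^2*(b + 3)^2*(b - 1)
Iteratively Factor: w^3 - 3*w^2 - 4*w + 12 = (w - 2)*(w^2 - w - 6) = (w - 3)*(w - 2)*(w + 2)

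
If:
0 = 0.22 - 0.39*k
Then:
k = 0.56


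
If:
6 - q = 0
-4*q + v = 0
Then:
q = 6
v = 24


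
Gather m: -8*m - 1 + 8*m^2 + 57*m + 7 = 8*m^2 + 49*m + 6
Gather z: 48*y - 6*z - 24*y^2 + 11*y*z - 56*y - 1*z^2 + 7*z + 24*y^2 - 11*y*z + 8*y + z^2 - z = 0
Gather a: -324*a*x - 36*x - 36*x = -324*a*x - 72*x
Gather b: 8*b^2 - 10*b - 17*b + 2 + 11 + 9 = 8*b^2 - 27*b + 22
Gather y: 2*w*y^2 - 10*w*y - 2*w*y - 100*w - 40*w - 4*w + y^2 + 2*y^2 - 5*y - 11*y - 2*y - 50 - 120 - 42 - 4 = -144*w + y^2*(2*w + 3) + y*(-12*w - 18) - 216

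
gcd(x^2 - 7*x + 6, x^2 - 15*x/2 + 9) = x - 6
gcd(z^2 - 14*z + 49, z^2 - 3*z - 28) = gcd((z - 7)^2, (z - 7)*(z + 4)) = z - 7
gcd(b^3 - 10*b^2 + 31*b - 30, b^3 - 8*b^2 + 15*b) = b^2 - 8*b + 15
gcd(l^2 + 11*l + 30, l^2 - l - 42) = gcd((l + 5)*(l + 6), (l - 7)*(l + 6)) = l + 6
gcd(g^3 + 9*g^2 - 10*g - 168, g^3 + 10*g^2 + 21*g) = g + 7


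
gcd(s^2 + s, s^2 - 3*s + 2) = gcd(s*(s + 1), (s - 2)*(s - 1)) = 1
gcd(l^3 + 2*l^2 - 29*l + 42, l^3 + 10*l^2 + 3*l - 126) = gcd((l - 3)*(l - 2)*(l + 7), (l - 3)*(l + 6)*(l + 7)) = l^2 + 4*l - 21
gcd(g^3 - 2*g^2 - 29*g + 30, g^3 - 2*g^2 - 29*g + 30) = g^3 - 2*g^2 - 29*g + 30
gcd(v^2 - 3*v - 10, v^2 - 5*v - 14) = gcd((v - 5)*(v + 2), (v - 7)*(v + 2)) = v + 2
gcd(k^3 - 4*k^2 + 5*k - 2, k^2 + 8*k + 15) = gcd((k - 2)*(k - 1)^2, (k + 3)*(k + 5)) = 1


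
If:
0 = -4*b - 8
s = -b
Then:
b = -2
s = 2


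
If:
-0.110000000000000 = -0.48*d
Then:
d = 0.23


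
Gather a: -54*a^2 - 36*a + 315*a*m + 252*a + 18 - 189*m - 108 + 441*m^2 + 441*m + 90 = -54*a^2 + a*(315*m + 216) + 441*m^2 + 252*m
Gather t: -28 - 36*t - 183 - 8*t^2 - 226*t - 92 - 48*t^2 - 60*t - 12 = -56*t^2 - 322*t - 315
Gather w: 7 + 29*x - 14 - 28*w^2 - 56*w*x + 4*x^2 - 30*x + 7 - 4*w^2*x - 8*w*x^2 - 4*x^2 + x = w^2*(-4*x - 28) + w*(-8*x^2 - 56*x)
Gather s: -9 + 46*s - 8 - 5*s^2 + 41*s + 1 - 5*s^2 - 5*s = -10*s^2 + 82*s - 16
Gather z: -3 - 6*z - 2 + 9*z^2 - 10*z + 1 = 9*z^2 - 16*z - 4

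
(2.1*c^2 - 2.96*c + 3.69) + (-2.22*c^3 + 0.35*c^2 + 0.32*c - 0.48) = -2.22*c^3 + 2.45*c^2 - 2.64*c + 3.21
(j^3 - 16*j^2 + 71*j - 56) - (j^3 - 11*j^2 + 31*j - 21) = -5*j^2 + 40*j - 35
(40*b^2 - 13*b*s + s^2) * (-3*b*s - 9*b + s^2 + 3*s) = -120*b^3*s - 360*b^3 + 79*b^2*s^2 + 237*b^2*s - 16*b*s^3 - 48*b*s^2 + s^4 + 3*s^3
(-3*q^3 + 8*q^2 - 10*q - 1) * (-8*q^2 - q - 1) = 24*q^5 - 61*q^4 + 75*q^3 + 10*q^2 + 11*q + 1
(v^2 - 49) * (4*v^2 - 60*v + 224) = 4*v^4 - 60*v^3 + 28*v^2 + 2940*v - 10976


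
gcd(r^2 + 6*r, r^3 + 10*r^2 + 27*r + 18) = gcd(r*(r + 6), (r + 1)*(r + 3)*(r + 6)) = r + 6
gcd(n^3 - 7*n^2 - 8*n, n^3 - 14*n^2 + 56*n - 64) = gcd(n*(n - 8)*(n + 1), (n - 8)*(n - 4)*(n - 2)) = n - 8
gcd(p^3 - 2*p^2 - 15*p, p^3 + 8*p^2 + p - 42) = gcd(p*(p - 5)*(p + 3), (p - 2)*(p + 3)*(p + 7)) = p + 3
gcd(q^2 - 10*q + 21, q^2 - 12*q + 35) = q - 7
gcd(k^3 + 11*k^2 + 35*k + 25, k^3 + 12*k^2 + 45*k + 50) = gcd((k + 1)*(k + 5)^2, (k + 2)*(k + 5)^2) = k^2 + 10*k + 25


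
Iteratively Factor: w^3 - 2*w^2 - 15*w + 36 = (w - 3)*(w^2 + w - 12) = (w - 3)^2*(w + 4)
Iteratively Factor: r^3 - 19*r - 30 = (r - 5)*(r^2 + 5*r + 6) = (r - 5)*(r + 3)*(r + 2)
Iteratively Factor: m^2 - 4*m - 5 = (m - 5)*(m + 1)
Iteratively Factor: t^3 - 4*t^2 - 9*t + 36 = (t - 3)*(t^2 - t - 12) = (t - 3)*(t + 3)*(t - 4)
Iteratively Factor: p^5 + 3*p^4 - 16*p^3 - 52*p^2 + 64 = (p - 1)*(p^4 + 4*p^3 - 12*p^2 - 64*p - 64) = (p - 1)*(p + 2)*(p^3 + 2*p^2 - 16*p - 32) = (p - 1)*(p + 2)^2*(p^2 - 16) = (p - 4)*(p - 1)*(p + 2)^2*(p + 4)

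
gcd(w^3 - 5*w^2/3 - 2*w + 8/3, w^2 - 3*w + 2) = w^2 - 3*w + 2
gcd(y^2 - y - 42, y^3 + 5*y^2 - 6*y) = y + 6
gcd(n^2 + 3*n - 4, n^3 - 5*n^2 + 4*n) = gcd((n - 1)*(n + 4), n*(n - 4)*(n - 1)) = n - 1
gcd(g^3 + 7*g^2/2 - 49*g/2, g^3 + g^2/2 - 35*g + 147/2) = g^2 + 7*g/2 - 49/2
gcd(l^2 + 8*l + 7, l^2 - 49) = l + 7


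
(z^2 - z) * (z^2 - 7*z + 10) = z^4 - 8*z^3 + 17*z^2 - 10*z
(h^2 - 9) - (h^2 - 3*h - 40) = 3*h + 31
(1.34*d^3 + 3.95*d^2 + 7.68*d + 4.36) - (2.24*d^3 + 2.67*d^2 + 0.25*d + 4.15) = -0.9*d^3 + 1.28*d^2 + 7.43*d + 0.21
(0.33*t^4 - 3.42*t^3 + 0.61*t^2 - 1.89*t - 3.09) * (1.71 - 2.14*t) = -0.7062*t^5 + 7.8831*t^4 - 7.1536*t^3 + 5.0877*t^2 + 3.3807*t - 5.2839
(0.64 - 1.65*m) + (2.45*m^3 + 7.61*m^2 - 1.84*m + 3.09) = 2.45*m^3 + 7.61*m^2 - 3.49*m + 3.73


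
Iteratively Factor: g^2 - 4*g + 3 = (g - 3)*(g - 1)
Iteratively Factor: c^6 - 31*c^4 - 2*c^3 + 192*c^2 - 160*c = (c + 4)*(c^5 - 4*c^4 - 15*c^3 + 58*c^2 - 40*c) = c*(c + 4)*(c^4 - 4*c^3 - 15*c^2 + 58*c - 40) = c*(c - 2)*(c + 4)*(c^3 - 2*c^2 - 19*c + 20) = c*(c - 5)*(c - 2)*(c + 4)*(c^2 + 3*c - 4) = c*(c - 5)*(c - 2)*(c - 1)*(c + 4)*(c + 4)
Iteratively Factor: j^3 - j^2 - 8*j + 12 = (j - 2)*(j^2 + j - 6) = (j - 2)^2*(j + 3)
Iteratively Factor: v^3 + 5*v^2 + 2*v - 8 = (v + 2)*(v^2 + 3*v - 4) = (v + 2)*(v + 4)*(v - 1)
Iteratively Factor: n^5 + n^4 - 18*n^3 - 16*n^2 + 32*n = (n + 2)*(n^4 - n^3 - 16*n^2 + 16*n) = (n - 4)*(n + 2)*(n^3 + 3*n^2 - 4*n) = (n - 4)*(n - 1)*(n + 2)*(n^2 + 4*n) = n*(n - 4)*(n - 1)*(n + 2)*(n + 4)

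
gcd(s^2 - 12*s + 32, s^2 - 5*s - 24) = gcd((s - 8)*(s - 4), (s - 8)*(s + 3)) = s - 8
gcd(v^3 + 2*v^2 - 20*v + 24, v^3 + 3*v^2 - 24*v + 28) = v^2 - 4*v + 4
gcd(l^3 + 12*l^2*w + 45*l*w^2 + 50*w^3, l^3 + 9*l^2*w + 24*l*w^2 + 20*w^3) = l^2 + 7*l*w + 10*w^2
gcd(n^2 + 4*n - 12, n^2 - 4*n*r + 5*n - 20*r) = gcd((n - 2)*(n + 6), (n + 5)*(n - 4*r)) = 1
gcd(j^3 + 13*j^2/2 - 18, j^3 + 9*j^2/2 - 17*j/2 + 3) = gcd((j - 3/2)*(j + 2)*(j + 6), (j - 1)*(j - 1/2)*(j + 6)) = j + 6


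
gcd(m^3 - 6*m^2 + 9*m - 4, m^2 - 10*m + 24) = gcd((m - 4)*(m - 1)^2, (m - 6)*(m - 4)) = m - 4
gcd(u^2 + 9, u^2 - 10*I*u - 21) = u - 3*I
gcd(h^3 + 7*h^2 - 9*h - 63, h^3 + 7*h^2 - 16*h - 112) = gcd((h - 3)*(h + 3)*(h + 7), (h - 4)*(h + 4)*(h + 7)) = h + 7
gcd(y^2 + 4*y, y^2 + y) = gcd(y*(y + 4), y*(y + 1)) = y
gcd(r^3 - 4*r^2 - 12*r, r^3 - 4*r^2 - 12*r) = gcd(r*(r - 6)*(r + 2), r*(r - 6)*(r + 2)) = r^3 - 4*r^2 - 12*r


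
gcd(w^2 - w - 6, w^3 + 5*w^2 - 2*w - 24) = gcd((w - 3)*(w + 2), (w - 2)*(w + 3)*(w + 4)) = 1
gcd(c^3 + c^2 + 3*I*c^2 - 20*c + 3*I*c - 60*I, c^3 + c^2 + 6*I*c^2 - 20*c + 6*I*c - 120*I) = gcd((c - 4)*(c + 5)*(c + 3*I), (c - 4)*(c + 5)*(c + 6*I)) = c^2 + c - 20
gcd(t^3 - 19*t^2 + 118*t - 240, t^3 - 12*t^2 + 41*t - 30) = t^2 - 11*t + 30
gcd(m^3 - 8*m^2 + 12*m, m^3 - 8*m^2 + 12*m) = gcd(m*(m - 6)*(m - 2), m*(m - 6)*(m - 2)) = m^3 - 8*m^2 + 12*m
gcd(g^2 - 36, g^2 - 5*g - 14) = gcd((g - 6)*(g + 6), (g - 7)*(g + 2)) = 1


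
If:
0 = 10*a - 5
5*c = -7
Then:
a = 1/2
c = -7/5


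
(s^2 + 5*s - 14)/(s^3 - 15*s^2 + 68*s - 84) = (s + 7)/(s^2 - 13*s + 42)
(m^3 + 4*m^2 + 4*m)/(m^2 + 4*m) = (m^2 + 4*m + 4)/(m + 4)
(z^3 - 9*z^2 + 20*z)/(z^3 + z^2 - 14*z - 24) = z*(z - 5)/(z^2 + 5*z + 6)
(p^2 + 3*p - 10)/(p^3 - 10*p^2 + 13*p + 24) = (p^2 + 3*p - 10)/(p^3 - 10*p^2 + 13*p + 24)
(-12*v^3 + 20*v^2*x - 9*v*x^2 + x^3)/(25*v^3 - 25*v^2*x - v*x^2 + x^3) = (12*v^2 - 8*v*x + x^2)/(-25*v^2 + x^2)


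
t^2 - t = t*(t - 1)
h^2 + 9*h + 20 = (h + 4)*(h + 5)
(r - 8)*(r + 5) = r^2 - 3*r - 40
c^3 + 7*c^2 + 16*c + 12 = (c + 2)^2*(c + 3)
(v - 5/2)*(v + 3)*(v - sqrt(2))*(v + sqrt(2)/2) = v^4 - sqrt(2)*v^3/2 + v^3/2 - 17*v^2/2 - sqrt(2)*v^2/4 - v/2 + 15*sqrt(2)*v/4 + 15/2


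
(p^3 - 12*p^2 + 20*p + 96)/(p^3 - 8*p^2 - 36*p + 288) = (p + 2)/(p + 6)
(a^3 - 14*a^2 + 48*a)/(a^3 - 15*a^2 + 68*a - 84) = a*(a - 8)/(a^2 - 9*a + 14)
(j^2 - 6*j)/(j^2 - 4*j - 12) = j/(j + 2)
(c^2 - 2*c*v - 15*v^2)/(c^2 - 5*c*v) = (c + 3*v)/c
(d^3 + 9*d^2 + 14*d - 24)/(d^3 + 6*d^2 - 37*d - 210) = (d^3 + 9*d^2 + 14*d - 24)/(d^3 + 6*d^2 - 37*d - 210)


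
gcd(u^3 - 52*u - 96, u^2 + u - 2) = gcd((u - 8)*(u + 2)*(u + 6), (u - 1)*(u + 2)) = u + 2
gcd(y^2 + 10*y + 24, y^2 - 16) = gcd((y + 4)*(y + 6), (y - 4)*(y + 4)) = y + 4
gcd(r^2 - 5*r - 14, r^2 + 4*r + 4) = r + 2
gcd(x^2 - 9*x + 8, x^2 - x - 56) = x - 8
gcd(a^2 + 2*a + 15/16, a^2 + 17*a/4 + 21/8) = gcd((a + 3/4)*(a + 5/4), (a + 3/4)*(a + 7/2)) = a + 3/4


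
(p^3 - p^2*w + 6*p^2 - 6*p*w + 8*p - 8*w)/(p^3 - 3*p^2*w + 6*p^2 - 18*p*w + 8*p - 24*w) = (p - w)/(p - 3*w)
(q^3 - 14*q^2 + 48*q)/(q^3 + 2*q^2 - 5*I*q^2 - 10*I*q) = (q^2 - 14*q + 48)/(q^2 + q*(2 - 5*I) - 10*I)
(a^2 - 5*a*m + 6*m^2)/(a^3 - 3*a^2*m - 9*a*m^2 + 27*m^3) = (a - 2*m)/(a^2 - 9*m^2)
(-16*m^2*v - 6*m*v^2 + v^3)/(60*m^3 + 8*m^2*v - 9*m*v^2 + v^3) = v*(-8*m + v)/(30*m^2 - 11*m*v + v^2)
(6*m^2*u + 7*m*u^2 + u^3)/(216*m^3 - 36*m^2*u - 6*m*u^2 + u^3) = u*(m + u)/(36*m^2 - 12*m*u + u^2)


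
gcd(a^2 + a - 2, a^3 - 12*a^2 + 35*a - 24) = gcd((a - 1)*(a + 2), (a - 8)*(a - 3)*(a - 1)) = a - 1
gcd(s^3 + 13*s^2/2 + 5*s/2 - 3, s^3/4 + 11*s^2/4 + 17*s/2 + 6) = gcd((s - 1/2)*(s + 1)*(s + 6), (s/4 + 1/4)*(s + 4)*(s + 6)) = s^2 + 7*s + 6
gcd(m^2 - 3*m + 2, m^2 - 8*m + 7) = m - 1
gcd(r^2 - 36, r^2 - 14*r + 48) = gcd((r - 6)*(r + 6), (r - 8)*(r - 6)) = r - 6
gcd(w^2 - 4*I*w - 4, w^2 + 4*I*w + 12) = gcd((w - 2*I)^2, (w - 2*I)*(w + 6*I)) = w - 2*I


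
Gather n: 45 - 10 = 35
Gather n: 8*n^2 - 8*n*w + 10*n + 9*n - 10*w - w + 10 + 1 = 8*n^2 + n*(19 - 8*w) - 11*w + 11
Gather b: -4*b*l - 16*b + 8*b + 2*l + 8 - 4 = b*(-4*l - 8) + 2*l + 4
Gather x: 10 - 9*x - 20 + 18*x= 9*x - 10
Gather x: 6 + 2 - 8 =0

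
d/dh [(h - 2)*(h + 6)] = 2*h + 4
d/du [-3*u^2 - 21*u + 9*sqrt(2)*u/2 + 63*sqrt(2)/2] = -6*u - 21 + 9*sqrt(2)/2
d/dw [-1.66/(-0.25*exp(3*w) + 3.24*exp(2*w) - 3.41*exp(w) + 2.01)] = (-1.245*exp(2*w) + 10.7568*exp(w) - 5.6606)*exp(w)/(0.25*exp(3*w) - 3.24*exp(2*w) + 3.41*exp(w) - 2.01)^2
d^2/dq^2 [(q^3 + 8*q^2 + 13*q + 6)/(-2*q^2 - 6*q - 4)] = 4/(q^3 + 6*q^2 + 12*q + 8)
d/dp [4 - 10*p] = -10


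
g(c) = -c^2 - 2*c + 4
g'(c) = -2*c - 2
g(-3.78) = -2.73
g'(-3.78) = 5.56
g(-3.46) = -1.05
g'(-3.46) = 4.92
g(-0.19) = 4.34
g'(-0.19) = -1.62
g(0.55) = 2.60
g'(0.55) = -3.10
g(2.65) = -8.32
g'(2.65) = -7.30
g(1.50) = -1.25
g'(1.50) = -5.00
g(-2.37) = 3.12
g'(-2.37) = 2.74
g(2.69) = -8.62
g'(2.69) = -7.38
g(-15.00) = -191.00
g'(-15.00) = 28.00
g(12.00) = -164.00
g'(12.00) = -26.00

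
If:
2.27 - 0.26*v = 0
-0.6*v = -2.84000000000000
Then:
No Solution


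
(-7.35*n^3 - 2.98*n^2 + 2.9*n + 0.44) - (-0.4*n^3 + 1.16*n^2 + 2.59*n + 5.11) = -6.95*n^3 - 4.14*n^2 + 0.31*n - 4.67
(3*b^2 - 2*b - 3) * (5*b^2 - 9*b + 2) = 15*b^4 - 37*b^3 + 9*b^2 + 23*b - 6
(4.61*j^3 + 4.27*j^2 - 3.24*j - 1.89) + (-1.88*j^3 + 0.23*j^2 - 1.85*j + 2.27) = 2.73*j^3 + 4.5*j^2 - 5.09*j + 0.38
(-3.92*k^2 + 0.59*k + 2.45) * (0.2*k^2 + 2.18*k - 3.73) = -0.784*k^4 - 8.4276*k^3 + 16.3978*k^2 + 3.1403*k - 9.1385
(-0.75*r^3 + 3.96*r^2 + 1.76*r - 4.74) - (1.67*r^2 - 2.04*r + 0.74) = -0.75*r^3 + 2.29*r^2 + 3.8*r - 5.48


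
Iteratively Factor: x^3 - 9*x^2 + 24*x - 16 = (x - 1)*(x^2 - 8*x + 16) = (x - 4)*(x - 1)*(x - 4)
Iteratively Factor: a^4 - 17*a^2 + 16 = (a + 1)*(a^3 - a^2 - 16*a + 16) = (a + 1)*(a + 4)*(a^2 - 5*a + 4) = (a - 1)*(a + 1)*(a + 4)*(a - 4)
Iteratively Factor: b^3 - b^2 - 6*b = (b)*(b^2 - b - 6) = b*(b - 3)*(b + 2)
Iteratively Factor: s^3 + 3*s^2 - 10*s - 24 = (s + 4)*(s^2 - s - 6) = (s - 3)*(s + 4)*(s + 2)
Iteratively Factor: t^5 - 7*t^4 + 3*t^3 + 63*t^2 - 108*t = (t - 4)*(t^4 - 3*t^3 - 9*t^2 + 27*t) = (t - 4)*(t + 3)*(t^3 - 6*t^2 + 9*t) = (t - 4)*(t - 3)*(t + 3)*(t^2 - 3*t) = t*(t - 4)*(t - 3)*(t + 3)*(t - 3)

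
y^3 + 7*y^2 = y^2*(y + 7)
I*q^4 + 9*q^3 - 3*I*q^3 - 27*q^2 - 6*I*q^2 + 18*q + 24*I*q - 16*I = (q - 2)*(q - 1)*(q - 8*I)*(I*q + 1)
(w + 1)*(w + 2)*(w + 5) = w^3 + 8*w^2 + 17*w + 10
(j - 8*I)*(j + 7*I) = j^2 - I*j + 56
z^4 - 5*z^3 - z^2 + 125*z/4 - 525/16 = (z - 7/2)*(z - 5/2)*(z - 3/2)*(z + 5/2)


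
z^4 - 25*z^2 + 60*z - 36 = (z - 3)*(z - 2)*(z - 1)*(z + 6)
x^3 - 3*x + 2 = (x - 1)^2*(x + 2)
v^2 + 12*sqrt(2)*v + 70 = (v + 5*sqrt(2))*(v + 7*sqrt(2))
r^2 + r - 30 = (r - 5)*(r + 6)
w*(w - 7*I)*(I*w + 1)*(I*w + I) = -w^4 - w^3 + 8*I*w^3 + 7*w^2 + 8*I*w^2 + 7*w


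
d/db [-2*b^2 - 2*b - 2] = -4*b - 2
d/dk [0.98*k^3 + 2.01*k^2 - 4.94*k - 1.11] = 2.94*k^2 + 4.02*k - 4.94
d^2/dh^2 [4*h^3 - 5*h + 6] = 24*h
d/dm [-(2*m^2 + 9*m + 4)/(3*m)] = -2/3 + 4/(3*m^2)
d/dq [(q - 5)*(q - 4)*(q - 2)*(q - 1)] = 4*q^3 - 36*q^2 + 98*q - 78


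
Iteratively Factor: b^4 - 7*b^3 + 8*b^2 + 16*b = (b - 4)*(b^3 - 3*b^2 - 4*b) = (b - 4)^2*(b^2 + b) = b*(b - 4)^2*(b + 1)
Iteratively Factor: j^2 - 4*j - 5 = (j + 1)*(j - 5)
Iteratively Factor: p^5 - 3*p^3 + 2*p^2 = (p)*(p^4 - 3*p^2 + 2*p) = p*(p + 2)*(p^3 - 2*p^2 + p) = p*(p - 1)*(p + 2)*(p^2 - p) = p*(p - 1)^2*(p + 2)*(p)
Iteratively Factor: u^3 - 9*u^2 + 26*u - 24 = (u - 4)*(u^2 - 5*u + 6) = (u - 4)*(u - 3)*(u - 2)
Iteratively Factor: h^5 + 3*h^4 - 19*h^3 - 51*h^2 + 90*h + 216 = (h + 3)*(h^4 - 19*h^2 + 6*h + 72) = (h - 3)*(h + 3)*(h^3 + 3*h^2 - 10*h - 24) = (h - 3)*(h + 3)*(h + 4)*(h^2 - h - 6) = (h - 3)^2*(h + 3)*(h + 4)*(h + 2)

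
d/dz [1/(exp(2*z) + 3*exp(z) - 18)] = (-2*exp(z) - 3)*exp(z)/(exp(2*z) + 3*exp(z) - 18)^2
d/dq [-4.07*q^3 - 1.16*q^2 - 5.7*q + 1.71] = -12.21*q^2 - 2.32*q - 5.7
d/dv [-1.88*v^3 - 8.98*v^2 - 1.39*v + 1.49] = -5.64*v^2 - 17.96*v - 1.39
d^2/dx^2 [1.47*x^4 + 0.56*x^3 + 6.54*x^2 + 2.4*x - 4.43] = 17.64*x^2 + 3.36*x + 13.08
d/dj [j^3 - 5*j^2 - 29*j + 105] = 3*j^2 - 10*j - 29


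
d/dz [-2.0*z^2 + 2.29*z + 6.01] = 2.29 - 4.0*z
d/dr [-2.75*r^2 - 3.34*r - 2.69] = -5.5*r - 3.34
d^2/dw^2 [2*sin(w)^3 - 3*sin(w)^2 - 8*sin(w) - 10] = -18*sin(w)^3 + 12*sin(w)^2 + 20*sin(w) - 6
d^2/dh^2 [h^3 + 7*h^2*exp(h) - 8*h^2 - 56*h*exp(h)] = 7*h^2*exp(h) - 28*h*exp(h) + 6*h - 98*exp(h) - 16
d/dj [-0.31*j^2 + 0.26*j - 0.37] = 0.26 - 0.62*j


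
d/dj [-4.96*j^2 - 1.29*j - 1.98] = -9.92*j - 1.29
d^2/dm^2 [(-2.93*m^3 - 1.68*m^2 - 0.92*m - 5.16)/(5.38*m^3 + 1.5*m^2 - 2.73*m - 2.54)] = (-49.9629840000002*m^6 - 417.97758*m^5 - 2465.301072*m^4 - 1098.589314*m^3 + 73.8900600000001*m^2 - 430.74372*m - 125.151576)/(155.720872*m^9 + 130.2498*m^8 - 200.739636*m^7 - 349.367928*m^6 - 21.124494*m^5 + 240.229026*m^4 + 146.190207*m^3 - 27.758898*m^2 - 52.838604*m - 16.387064)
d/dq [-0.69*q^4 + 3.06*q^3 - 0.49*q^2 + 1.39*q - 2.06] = -2.76*q^3 + 9.18*q^2 - 0.98*q + 1.39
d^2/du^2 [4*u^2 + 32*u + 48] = 8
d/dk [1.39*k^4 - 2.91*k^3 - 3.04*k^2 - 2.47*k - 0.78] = 5.56*k^3 - 8.73*k^2 - 6.08*k - 2.47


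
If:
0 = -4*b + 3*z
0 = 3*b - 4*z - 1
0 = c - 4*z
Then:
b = -3/7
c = -16/7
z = -4/7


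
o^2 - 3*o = o*(o - 3)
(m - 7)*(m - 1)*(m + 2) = m^3 - 6*m^2 - 9*m + 14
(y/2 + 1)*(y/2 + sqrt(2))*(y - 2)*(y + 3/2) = y^4/4 + 3*y^3/8 + sqrt(2)*y^3/2 - y^2 + 3*sqrt(2)*y^2/4 - 2*sqrt(2)*y - 3*y/2 - 3*sqrt(2)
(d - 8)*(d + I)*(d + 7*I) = d^3 - 8*d^2 + 8*I*d^2 - 7*d - 64*I*d + 56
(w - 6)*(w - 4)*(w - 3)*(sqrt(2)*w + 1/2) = sqrt(2)*w^4 - 13*sqrt(2)*w^3 + w^3/2 - 13*w^2/2 + 54*sqrt(2)*w^2 - 72*sqrt(2)*w + 27*w - 36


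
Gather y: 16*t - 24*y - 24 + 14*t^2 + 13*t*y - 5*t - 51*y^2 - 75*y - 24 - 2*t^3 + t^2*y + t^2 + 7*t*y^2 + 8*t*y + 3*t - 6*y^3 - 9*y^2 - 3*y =-2*t^3 + 15*t^2 + 14*t - 6*y^3 + y^2*(7*t - 60) + y*(t^2 + 21*t - 102) - 48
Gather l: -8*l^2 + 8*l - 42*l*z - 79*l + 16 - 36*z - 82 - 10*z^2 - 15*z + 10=-8*l^2 + l*(-42*z - 71) - 10*z^2 - 51*z - 56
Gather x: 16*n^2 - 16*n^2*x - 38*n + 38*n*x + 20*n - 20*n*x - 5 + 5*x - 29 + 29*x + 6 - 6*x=16*n^2 - 18*n + x*(-16*n^2 + 18*n + 28) - 28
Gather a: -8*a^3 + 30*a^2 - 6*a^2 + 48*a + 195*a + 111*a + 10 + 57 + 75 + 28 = -8*a^3 + 24*a^2 + 354*a + 170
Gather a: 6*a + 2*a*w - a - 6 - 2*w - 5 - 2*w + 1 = a*(2*w + 5) - 4*w - 10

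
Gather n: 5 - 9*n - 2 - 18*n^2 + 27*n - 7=-18*n^2 + 18*n - 4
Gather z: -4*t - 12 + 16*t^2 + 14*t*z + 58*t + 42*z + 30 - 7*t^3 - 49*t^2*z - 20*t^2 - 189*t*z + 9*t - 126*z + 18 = -7*t^3 - 4*t^2 + 63*t + z*(-49*t^2 - 175*t - 84) + 36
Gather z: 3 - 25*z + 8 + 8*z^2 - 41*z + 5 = 8*z^2 - 66*z + 16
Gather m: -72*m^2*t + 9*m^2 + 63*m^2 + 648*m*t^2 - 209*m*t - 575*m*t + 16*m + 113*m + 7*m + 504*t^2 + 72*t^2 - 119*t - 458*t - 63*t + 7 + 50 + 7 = m^2*(72 - 72*t) + m*(648*t^2 - 784*t + 136) + 576*t^2 - 640*t + 64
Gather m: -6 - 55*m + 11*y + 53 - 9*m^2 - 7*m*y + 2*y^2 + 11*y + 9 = -9*m^2 + m*(-7*y - 55) + 2*y^2 + 22*y + 56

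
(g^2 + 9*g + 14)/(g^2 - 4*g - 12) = (g + 7)/(g - 6)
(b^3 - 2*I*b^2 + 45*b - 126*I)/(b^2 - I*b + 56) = (b^2 - 9*I*b - 18)/(b - 8*I)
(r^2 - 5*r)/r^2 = (r - 5)/r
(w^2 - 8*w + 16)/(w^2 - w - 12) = (w - 4)/(w + 3)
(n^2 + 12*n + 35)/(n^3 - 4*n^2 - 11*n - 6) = (n^2 + 12*n + 35)/(n^3 - 4*n^2 - 11*n - 6)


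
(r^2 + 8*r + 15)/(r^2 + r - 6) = (r + 5)/(r - 2)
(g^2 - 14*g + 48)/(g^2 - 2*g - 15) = (-g^2 + 14*g - 48)/(-g^2 + 2*g + 15)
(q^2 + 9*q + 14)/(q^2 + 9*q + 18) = (q^2 + 9*q + 14)/(q^2 + 9*q + 18)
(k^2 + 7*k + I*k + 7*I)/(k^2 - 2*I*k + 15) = (k^2 + k*(7 + I) + 7*I)/(k^2 - 2*I*k + 15)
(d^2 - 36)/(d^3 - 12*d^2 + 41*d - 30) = (d + 6)/(d^2 - 6*d + 5)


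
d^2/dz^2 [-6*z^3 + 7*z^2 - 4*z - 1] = 14 - 36*z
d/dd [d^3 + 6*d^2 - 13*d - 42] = 3*d^2 + 12*d - 13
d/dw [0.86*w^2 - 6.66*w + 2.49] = 1.72*w - 6.66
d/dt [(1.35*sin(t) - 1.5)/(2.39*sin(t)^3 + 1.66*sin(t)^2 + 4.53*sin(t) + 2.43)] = (-6.453*sin(t)^3 + 8.514*sin(t)^2 + 4.98*sin(t) + 10.0755)*cos(t)/(5.7121*sin(t)^6 + 7.9348*sin(t)^5 + 24.409*sin(t)^4 + 26.655*sin(t)^3 + 28.5885*sin(t)^2 + 22.0158*sin(t) + 5.9049)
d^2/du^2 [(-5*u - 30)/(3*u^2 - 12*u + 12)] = 10*(-u - 22)/(3*(u^4 - 8*u^3 + 24*u^2 - 32*u + 16))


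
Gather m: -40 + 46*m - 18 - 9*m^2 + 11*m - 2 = -9*m^2 + 57*m - 60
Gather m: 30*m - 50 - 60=30*m - 110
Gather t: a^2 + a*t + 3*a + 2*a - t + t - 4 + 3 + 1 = a^2 + a*t + 5*a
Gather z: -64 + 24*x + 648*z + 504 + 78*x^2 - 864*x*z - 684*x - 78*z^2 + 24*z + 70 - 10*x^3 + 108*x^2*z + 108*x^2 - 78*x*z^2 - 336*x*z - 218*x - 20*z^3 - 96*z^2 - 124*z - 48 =-10*x^3 + 186*x^2 - 878*x - 20*z^3 + z^2*(-78*x - 174) + z*(108*x^2 - 1200*x + 548) + 462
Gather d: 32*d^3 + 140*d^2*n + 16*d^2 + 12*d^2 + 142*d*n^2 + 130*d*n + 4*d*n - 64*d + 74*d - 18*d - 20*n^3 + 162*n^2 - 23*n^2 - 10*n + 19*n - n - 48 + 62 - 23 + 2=32*d^3 + d^2*(140*n + 28) + d*(142*n^2 + 134*n - 8) - 20*n^3 + 139*n^2 + 8*n - 7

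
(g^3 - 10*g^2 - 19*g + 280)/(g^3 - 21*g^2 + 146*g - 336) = (g + 5)/(g - 6)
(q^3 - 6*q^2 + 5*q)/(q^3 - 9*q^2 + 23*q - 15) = q/(q - 3)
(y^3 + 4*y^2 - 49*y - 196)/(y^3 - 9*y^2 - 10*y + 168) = (y + 7)/(y - 6)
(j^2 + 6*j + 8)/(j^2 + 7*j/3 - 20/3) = 3*(j + 2)/(3*j - 5)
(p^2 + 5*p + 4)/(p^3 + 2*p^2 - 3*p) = (p^2 + 5*p + 4)/(p*(p^2 + 2*p - 3))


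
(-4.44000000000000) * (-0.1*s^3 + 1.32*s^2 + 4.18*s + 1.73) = 0.444*s^3 - 5.8608*s^2 - 18.5592*s - 7.6812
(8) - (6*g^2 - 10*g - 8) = -6*g^2 + 10*g + 16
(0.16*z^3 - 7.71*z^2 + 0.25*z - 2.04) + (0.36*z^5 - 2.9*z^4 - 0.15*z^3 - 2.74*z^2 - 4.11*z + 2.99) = 0.36*z^5 - 2.9*z^4 + 0.01*z^3 - 10.45*z^2 - 3.86*z + 0.95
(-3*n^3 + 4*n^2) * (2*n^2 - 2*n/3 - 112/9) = -6*n^5 + 10*n^4 + 104*n^3/3 - 448*n^2/9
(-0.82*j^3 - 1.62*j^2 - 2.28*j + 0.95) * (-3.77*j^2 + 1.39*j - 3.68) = 3.0914*j^5 + 4.9676*j^4 + 9.3614*j^3 - 0.789099999999999*j^2 + 9.7109*j - 3.496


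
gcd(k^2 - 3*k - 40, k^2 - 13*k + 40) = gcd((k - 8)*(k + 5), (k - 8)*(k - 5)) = k - 8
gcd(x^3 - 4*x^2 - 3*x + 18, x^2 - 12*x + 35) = 1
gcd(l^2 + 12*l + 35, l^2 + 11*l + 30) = l + 5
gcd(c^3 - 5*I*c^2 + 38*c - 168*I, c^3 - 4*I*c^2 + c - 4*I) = c - 4*I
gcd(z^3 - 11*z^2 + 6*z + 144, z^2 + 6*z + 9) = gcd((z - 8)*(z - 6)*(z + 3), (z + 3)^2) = z + 3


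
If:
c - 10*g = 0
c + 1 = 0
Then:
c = -1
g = -1/10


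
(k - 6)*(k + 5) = k^2 - k - 30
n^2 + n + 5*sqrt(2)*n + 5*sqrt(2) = (n + 1)*(n + 5*sqrt(2))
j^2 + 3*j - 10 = (j - 2)*(j + 5)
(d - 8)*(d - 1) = d^2 - 9*d + 8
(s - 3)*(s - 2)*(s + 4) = s^3 - s^2 - 14*s + 24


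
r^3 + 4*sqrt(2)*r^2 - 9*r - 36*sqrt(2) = (r - 3)*(r + 3)*(r + 4*sqrt(2))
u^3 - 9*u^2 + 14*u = u*(u - 7)*(u - 2)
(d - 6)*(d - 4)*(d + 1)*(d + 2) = d^4 - 7*d^3 - 4*d^2 + 52*d + 48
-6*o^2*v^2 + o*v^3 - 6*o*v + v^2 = v*(-6*o + v)*(o*v + 1)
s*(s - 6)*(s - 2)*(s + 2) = s^4 - 6*s^3 - 4*s^2 + 24*s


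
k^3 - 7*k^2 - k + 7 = (k - 7)*(k - 1)*(k + 1)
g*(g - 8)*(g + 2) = g^3 - 6*g^2 - 16*g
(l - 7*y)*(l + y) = l^2 - 6*l*y - 7*y^2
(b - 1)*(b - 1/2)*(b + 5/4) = b^3 - b^2/4 - 11*b/8 + 5/8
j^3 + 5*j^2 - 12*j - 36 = (j - 3)*(j + 2)*(j + 6)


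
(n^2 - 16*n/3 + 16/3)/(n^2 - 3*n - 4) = (n - 4/3)/(n + 1)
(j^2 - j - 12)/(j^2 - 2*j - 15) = (j - 4)/(j - 5)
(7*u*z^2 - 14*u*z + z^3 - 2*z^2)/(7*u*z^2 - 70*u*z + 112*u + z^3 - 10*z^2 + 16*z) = z/(z - 8)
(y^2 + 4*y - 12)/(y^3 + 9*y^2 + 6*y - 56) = (y + 6)/(y^2 + 11*y + 28)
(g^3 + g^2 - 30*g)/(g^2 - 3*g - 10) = g*(g + 6)/(g + 2)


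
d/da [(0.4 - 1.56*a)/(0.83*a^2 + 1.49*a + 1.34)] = (1.2948*a^2 - 0.664*a - 2.6864)/(0.6889*a^4 + 2.4734*a^3 + 4.4445*a^2 + 3.9932*a + 1.7956)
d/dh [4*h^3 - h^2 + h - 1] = 12*h^2 - 2*h + 1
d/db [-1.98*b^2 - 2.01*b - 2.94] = -3.96*b - 2.01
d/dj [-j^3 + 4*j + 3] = 4 - 3*j^2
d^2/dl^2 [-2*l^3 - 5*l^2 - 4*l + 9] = -12*l - 10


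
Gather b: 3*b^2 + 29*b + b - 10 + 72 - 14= 3*b^2 + 30*b + 48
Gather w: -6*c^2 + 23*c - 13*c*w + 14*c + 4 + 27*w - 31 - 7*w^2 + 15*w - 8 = -6*c^2 + 37*c - 7*w^2 + w*(42 - 13*c) - 35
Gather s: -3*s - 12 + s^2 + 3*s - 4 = s^2 - 16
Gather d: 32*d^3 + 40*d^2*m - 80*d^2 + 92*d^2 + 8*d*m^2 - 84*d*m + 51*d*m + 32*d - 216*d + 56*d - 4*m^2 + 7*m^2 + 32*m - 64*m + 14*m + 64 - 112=32*d^3 + d^2*(40*m + 12) + d*(8*m^2 - 33*m - 128) + 3*m^2 - 18*m - 48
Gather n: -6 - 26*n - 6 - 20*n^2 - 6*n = -20*n^2 - 32*n - 12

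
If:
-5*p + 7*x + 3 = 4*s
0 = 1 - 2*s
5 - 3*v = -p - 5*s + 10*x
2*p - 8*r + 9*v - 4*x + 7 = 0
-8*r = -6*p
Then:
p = 481/354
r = 481/472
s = 1/2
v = 103/531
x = 293/354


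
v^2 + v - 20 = (v - 4)*(v + 5)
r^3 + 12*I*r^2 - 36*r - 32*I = (r + 2*I)^2*(r + 8*I)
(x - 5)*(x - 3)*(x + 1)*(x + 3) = x^4 - 4*x^3 - 14*x^2 + 36*x + 45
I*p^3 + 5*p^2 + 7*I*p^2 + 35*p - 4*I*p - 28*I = (p + 7)*(p - 4*I)*(I*p + 1)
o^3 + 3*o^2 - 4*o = o*(o - 1)*(o + 4)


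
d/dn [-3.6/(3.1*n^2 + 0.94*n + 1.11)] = (22.32*n + 3.384)/(3.1*n^2 + 0.94*n + 1.11)^2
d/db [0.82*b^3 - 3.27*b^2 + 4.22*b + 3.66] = 2.46*b^2 - 6.54*b + 4.22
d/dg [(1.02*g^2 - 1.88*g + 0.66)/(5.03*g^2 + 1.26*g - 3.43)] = (10.7416*g^2 - 13.6368*g + 5.6168)/(25.3009*g^4 + 12.6756*g^3 - 32.9182*g^2 - 8.6436*g + 11.7649)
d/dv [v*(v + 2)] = 2*v + 2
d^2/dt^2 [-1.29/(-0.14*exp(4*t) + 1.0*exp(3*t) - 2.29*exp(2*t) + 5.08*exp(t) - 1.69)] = ((-2.8896*exp(3*t) + 11.61*exp(2*t) - 11.8164*exp(t) + 6.5532)*(0.14*exp(4*t) - 1.0*exp(3*t) + 2.29*exp(2*t) - 5.08*exp(t) + 1.69) + 1.29*(0.56*exp(3*t) - 3.0*exp(2*t) + 4.58*exp(t) - 5.08)*(1.12*exp(3*t) - 6.0*exp(2*t) + 9.16*exp(t) - 10.16)*exp(t))*exp(t)/(0.14*exp(4*t) - 1.0*exp(3*t) + 2.29*exp(2*t) - 5.08*exp(t) + 1.69)^3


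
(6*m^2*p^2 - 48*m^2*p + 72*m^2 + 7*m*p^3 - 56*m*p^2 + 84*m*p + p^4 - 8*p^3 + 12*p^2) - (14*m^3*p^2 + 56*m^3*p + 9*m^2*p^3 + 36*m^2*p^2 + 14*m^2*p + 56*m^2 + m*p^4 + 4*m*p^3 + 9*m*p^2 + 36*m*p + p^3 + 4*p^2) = -14*m^3*p^2 - 56*m^3*p - 9*m^2*p^3 - 30*m^2*p^2 - 62*m^2*p + 16*m^2 - m*p^4 + 3*m*p^3 - 65*m*p^2 + 48*m*p + p^4 - 9*p^3 + 8*p^2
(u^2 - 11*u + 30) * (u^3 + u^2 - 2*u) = u^5 - 10*u^4 + 17*u^3 + 52*u^2 - 60*u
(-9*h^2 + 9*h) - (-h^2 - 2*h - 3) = -8*h^2 + 11*h + 3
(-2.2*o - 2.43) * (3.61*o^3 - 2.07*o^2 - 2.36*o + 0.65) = -7.942*o^4 - 4.2183*o^3 + 10.2221*o^2 + 4.3048*o - 1.5795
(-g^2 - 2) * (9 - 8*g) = 8*g^3 - 9*g^2 + 16*g - 18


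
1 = 1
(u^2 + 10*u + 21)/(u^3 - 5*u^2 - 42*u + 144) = (u^2 + 10*u + 21)/(u^3 - 5*u^2 - 42*u + 144)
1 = 1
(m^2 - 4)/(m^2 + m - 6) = (m + 2)/(m + 3)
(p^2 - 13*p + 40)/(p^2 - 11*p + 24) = (p - 5)/(p - 3)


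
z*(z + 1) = z^2 + z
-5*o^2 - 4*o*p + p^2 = (-5*o + p)*(o + p)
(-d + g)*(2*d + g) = -2*d^2 + d*g + g^2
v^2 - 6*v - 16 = (v - 8)*(v + 2)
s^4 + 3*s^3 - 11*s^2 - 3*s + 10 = (s - 2)*(s - 1)*(s + 1)*(s + 5)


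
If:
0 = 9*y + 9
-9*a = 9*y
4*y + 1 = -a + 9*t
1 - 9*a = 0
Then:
No Solution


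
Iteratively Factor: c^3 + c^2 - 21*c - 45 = (c + 3)*(c^2 - 2*c - 15) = (c - 5)*(c + 3)*(c + 3)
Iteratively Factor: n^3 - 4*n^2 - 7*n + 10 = (n - 5)*(n^2 + n - 2) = (n - 5)*(n - 1)*(n + 2)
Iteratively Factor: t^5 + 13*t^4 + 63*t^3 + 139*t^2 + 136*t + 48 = (t + 1)*(t^4 + 12*t^3 + 51*t^2 + 88*t + 48) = (t + 1)*(t + 4)*(t^3 + 8*t^2 + 19*t + 12) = (t + 1)*(t + 3)*(t + 4)*(t^2 + 5*t + 4) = (t + 1)^2*(t + 3)*(t + 4)*(t + 4)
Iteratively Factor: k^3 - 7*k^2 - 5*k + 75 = (k + 3)*(k^2 - 10*k + 25) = (k - 5)*(k + 3)*(k - 5)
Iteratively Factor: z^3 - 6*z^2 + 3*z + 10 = (z + 1)*(z^2 - 7*z + 10) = (z - 5)*(z + 1)*(z - 2)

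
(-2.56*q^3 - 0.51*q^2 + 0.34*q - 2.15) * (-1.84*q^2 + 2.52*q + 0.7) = 4.7104*q^5 - 5.5128*q^4 - 3.7028*q^3 + 4.4558*q^2 - 5.18*q - 1.505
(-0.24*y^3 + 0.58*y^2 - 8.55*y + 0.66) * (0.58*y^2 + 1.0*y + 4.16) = -0.1392*y^5 + 0.0964*y^4 - 5.3774*y^3 - 5.7544*y^2 - 34.908*y + 2.7456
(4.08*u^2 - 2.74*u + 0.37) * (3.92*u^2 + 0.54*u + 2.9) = 15.9936*u^4 - 8.5376*u^3 + 11.8028*u^2 - 7.7462*u + 1.073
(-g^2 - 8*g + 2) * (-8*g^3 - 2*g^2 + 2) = 8*g^5 + 66*g^4 - 6*g^2 - 16*g + 4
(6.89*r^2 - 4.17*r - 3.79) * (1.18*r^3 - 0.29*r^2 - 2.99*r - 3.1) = 8.1302*r^5 - 6.9187*r^4 - 23.864*r^3 - 7.7916*r^2 + 24.2591*r + 11.749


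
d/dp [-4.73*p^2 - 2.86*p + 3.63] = -9.46*p - 2.86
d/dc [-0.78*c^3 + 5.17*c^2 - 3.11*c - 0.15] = -2.34*c^2 + 10.34*c - 3.11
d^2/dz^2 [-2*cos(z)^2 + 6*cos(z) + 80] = -6*cos(z) + 4*cos(2*z)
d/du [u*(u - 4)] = 2*u - 4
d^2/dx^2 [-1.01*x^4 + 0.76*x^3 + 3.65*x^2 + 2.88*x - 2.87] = -12.12*x^2 + 4.56*x + 7.3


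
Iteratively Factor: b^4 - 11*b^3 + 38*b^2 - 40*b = (b)*(b^3 - 11*b^2 + 38*b - 40) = b*(b - 2)*(b^2 - 9*b + 20) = b*(b - 4)*(b - 2)*(b - 5)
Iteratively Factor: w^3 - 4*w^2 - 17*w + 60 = (w + 4)*(w^2 - 8*w + 15) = (w - 3)*(w + 4)*(w - 5)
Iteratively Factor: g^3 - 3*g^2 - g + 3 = (g + 1)*(g^2 - 4*g + 3) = (g - 3)*(g + 1)*(g - 1)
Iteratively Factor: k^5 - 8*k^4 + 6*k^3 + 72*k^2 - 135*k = (k - 3)*(k^4 - 5*k^3 - 9*k^2 + 45*k) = k*(k - 3)*(k^3 - 5*k^2 - 9*k + 45) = k*(k - 3)*(k + 3)*(k^2 - 8*k + 15) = k*(k - 3)^2*(k + 3)*(k - 5)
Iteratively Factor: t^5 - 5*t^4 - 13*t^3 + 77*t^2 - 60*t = (t)*(t^4 - 5*t^3 - 13*t^2 + 77*t - 60) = t*(t - 3)*(t^3 - 2*t^2 - 19*t + 20) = t*(t - 3)*(t + 4)*(t^2 - 6*t + 5) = t*(t - 5)*(t - 3)*(t + 4)*(t - 1)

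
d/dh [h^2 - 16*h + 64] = 2*h - 16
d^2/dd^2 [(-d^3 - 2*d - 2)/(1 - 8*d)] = 2*(64*d^3 - 24*d^2 + 3*d + 144)/(512*d^3 - 192*d^2 + 24*d - 1)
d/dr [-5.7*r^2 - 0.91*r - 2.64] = -11.4*r - 0.91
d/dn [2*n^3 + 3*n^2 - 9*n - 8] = 6*n^2 + 6*n - 9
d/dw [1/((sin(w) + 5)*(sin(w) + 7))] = -2*(sin(w) + 6)*cos(w)/((sin(w) + 5)^2*(sin(w) + 7)^2)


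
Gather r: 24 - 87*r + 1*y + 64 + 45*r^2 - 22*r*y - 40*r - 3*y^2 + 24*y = 45*r^2 + r*(-22*y - 127) - 3*y^2 + 25*y + 88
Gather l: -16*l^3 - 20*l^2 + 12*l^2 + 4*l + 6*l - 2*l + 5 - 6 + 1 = -16*l^3 - 8*l^2 + 8*l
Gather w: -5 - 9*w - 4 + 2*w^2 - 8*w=2*w^2 - 17*w - 9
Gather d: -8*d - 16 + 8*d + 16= 0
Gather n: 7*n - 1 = 7*n - 1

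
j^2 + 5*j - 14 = (j - 2)*(j + 7)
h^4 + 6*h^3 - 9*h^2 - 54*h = h*(h - 3)*(h + 3)*(h + 6)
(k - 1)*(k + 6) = k^2 + 5*k - 6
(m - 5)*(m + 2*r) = m^2 + 2*m*r - 5*m - 10*r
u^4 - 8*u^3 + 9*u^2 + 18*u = u*(u - 6)*(u - 3)*(u + 1)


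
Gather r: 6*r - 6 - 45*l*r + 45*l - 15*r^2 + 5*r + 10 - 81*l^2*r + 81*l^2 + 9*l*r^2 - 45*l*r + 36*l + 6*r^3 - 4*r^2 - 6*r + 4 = 81*l^2 + 81*l + 6*r^3 + r^2*(9*l - 19) + r*(-81*l^2 - 90*l + 5) + 8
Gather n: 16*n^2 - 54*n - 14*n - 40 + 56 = 16*n^2 - 68*n + 16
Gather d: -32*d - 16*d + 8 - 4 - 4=-48*d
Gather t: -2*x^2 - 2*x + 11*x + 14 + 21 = -2*x^2 + 9*x + 35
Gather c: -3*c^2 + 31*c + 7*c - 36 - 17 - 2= -3*c^2 + 38*c - 55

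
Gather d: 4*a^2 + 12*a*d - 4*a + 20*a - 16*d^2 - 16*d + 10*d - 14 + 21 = 4*a^2 + 16*a - 16*d^2 + d*(12*a - 6) + 7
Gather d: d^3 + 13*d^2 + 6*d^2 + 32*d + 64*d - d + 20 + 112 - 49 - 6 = d^3 + 19*d^2 + 95*d + 77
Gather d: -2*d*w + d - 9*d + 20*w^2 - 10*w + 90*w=d*(-2*w - 8) + 20*w^2 + 80*w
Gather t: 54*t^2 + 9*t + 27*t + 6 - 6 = 54*t^2 + 36*t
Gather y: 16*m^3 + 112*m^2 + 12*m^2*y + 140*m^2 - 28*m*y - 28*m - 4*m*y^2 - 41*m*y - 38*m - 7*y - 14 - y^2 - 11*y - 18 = 16*m^3 + 252*m^2 - 66*m + y^2*(-4*m - 1) + y*(12*m^2 - 69*m - 18) - 32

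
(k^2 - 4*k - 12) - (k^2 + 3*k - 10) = -7*k - 2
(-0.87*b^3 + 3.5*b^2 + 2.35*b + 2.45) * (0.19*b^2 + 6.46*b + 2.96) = -0.1653*b^5 - 4.9552*b^4 + 20.4813*b^3 + 26.0065*b^2 + 22.783*b + 7.252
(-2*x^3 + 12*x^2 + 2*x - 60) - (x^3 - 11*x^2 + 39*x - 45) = -3*x^3 + 23*x^2 - 37*x - 15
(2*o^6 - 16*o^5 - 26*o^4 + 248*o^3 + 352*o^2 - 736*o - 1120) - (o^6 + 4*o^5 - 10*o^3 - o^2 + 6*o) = o^6 - 20*o^5 - 26*o^4 + 258*o^3 + 353*o^2 - 742*o - 1120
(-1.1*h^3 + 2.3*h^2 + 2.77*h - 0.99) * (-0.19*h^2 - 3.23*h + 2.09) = 0.209*h^5 + 3.116*h^4 - 10.2543*h^3 - 3.952*h^2 + 8.987*h - 2.0691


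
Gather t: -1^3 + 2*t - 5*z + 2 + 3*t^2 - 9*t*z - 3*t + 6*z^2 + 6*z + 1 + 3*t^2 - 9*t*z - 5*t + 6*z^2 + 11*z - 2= 6*t^2 + t*(-18*z - 6) + 12*z^2 + 12*z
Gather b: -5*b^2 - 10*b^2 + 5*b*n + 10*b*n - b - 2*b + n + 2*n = -15*b^2 + b*(15*n - 3) + 3*n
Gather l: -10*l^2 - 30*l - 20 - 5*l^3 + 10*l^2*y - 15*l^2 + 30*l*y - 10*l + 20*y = -5*l^3 + l^2*(10*y - 25) + l*(30*y - 40) + 20*y - 20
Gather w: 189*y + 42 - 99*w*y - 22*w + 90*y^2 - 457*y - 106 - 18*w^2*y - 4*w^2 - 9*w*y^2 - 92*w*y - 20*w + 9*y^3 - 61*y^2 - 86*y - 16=w^2*(-18*y - 4) + w*(-9*y^2 - 191*y - 42) + 9*y^3 + 29*y^2 - 354*y - 80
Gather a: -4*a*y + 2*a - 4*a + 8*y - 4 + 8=a*(-4*y - 2) + 8*y + 4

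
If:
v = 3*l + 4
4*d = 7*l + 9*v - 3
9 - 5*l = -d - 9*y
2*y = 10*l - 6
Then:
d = 966/97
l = 39/194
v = 893/194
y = -387/194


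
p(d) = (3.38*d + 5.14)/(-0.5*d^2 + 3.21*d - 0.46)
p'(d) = (1.0*d - 3.21)*(3.38*d + 5.14)/(-0.5*d^2 + 3.21*d - 0.46)^2 + 3.38/(-0.5*d^2 + 3.21*d - 0.46) = (1.69*d^2 + 5.14*d - 18.0542)/(0.25*d^4 - 3.21*d^3 + 10.7641*d^2 - 2.9532*d + 0.2116)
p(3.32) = 3.49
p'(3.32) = 0.80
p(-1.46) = -0.03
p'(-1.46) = -0.57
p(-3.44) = 0.37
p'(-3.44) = -0.05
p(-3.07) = 0.35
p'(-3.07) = -0.08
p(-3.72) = 0.38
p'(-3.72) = -0.04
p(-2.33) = 0.26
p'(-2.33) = -0.18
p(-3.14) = 0.35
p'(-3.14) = -0.07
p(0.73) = 4.71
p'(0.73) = -5.13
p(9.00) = -2.95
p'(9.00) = 1.13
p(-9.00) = 0.36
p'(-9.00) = 0.01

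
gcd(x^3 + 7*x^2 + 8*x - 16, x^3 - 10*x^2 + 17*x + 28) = 1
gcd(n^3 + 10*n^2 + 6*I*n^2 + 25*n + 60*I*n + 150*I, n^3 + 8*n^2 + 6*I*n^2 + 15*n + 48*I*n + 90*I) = n^2 + n*(5 + 6*I) + 30*I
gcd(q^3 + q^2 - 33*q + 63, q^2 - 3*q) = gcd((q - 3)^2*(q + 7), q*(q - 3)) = q - 3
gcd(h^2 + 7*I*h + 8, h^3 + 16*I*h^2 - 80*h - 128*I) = h + 8*I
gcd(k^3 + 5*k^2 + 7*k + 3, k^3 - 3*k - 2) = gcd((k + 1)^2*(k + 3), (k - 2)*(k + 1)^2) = k^2 + 2*k + 1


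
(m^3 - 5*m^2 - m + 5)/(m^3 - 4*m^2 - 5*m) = (m - 1)/m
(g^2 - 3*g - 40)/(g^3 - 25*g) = (g - 8)/(g*(g - 5))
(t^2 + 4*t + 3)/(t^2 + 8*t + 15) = (t + 1)/(t + 5)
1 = 1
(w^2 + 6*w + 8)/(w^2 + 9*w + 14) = (w + 4)/(w + 7)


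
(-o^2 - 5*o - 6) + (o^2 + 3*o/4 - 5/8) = -17*o/4 - 53/8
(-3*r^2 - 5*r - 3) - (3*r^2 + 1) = -6*r^2 - 5*r - 4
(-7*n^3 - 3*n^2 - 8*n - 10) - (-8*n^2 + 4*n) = -7*n^3 + 5*n^2 - 12*n - 10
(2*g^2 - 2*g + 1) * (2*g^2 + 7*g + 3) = 4*g^4 + 10*g^3 - 6*g^2 + g + 3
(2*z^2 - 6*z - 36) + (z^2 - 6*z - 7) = 3*z^2 - 12*z - 43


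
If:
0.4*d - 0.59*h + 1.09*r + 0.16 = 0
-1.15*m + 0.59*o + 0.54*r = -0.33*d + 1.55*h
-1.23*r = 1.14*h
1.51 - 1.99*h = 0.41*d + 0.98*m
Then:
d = -4.31644736842105*r - 0.4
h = -1.07894736842105*r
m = 3.99678437164339*r + 1.70816326530612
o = 6.4548495557902*r + 3.55319958491871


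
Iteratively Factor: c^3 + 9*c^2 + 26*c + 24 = (c + 3)*(c^2 + 6*c + 8) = (c + 3)*(c + 4)*(c + 2)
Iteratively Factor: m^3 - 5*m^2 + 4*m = (m - 1)*(m^2 - 4*m) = (m - 4)*(m - 1)*(m)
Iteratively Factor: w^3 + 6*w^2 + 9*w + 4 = (w + 1)*(w^2 + 5*w + 4) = (w + 1)*(w + 4)*(w + 1)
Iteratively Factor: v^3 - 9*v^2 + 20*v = (v - 4)*(v^2 - 5*v) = (v - 5)*(v - 4)*(v)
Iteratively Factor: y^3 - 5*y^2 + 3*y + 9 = (y - 3)*(y^2 - 2*y - 3) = (y - 3)^2*(y + 1)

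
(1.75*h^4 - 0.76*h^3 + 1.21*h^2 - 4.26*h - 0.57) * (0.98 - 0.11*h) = -0.1925*h^5 + 1.7986*h^4 - 0.8779*h^3 + 1.6544*h^2 - 4.1121*h - 0.5586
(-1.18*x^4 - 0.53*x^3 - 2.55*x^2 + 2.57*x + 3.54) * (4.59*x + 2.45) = -5.4162*x^5 - 5.3237*x^4 - 13.003*x^3 + 5.5488*x^2 + 22.5451*x + 8.673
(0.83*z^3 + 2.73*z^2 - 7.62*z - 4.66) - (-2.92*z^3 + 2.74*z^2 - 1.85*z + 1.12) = 3.75*z^3 - 0.0100000000000002*z^2 - 5.77*z - 5.78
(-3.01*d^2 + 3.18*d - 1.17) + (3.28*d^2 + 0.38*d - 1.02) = 0.27*d^2 + 3.56*d - 2.19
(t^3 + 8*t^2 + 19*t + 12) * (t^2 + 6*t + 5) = t^5 + 14*t^4 + 72*t^3 + 166*t^2 + 167*t + 60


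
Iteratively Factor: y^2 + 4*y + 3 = (y + 3)*(y + 1)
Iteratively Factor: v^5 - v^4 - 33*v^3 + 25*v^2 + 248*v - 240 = (v - 1)*(v^4 - 33*v^2 - 8*v + 240) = (v - 3)*(v - 1)*(v^3 + 3*v^2 - 24*v - 80) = (v - 5)*(v - 3)*(v - 1)*(v^2 + 8*v + 16) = (v - 5)*(v - 3)*(v - 1)*(v + 4)*(v + 4)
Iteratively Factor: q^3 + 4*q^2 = (q + 4)*(q^2) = q*(q + 4)*(q)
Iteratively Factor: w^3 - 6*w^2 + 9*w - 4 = (w - 1)*(w^2 - 5*w + 4) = (w - 4)*(w - 1)*(w - 1)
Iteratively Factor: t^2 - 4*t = (t)*(t - 4)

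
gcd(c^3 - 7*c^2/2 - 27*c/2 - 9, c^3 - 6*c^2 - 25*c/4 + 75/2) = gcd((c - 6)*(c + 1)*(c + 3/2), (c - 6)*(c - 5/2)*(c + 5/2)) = c - 6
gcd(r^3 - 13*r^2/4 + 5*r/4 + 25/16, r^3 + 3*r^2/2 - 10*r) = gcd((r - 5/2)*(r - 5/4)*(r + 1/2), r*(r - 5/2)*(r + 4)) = r - 5/2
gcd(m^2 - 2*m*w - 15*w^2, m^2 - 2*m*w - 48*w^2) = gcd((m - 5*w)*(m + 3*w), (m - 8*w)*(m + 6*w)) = 1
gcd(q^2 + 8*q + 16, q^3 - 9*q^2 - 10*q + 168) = q + 4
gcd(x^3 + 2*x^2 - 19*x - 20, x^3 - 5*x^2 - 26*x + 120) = x^2 + x - 20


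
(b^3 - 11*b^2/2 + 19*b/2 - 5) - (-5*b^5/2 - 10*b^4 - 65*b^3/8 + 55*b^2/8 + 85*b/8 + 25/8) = 5*b^5/2 + 10*b^4 + 73*b^3/8 - 99*b^2/8 - 9*b/8 - 65/8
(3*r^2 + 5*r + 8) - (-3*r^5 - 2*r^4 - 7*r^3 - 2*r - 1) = 3*r^5 + 2*r^4 + 7*r^3 + 3*r^2 + 7*r + 9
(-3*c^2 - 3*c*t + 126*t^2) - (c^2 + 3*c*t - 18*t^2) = -4*c^2 - 6*c*t + 144*t^2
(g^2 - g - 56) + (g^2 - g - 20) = 2*g^2 - 2*g - 76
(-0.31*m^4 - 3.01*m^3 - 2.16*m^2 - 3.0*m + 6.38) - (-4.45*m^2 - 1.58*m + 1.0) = -0.31*m^4 - 3.01*m^3 + 2.29*m^2 - 1.42*m + 5.38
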